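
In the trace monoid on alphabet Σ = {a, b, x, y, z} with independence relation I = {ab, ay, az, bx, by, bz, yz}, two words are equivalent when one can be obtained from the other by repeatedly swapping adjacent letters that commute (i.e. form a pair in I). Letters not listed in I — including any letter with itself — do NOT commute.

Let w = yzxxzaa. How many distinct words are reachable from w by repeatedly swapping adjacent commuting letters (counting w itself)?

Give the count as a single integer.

drop 0:y onto floor
drop 1:z onto floor
drop 2:x onto {0:y, 1:z}
drop 3:x onto {2:x}
drop 4:z onto {3:x}
drop 5:a onto {3:x}
drop 6:a onto {5:a}
ground layer = {0:y, 1:z}
drop-orders for the pieces not yet dropped (sum over which currently-grounded one goes next):
  1 to go: {4} 1  {6} 1
  2 to go: {4,6} 2  {5,6} 1
  3 to go: {4,5,6} 3
  4 to go: {3,4,5,6} 3
  5 to go: {2,3,4,5,6} 3
  if 0:y drops first: 3 orders
  if 1:z drops first: 3 orders
heap linearizations: 6

6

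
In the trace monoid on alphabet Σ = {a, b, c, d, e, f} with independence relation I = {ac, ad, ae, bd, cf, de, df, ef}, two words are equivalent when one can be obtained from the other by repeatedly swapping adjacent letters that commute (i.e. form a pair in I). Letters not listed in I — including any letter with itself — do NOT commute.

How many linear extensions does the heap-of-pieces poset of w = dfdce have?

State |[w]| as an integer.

5

drop 0:d onto floor
drop 1:f onto floor
drop 2:d onto {0:d}
drop 3:c onto {2:d}
drop 4:e onto {3:c}
ground layer = {0:d, 1:f}
drop-orders for the pieces not yet dropped (sum over which currently-grounded one goes next):
  1 to go: {1} 1  {4} 1
  2 to go: {1,4} 2  {3,4} 1
  3 to go: {1,3,4} 3  {2,3,4} 1
  if 0:d drops first: 4 orders
  if 1:f drops first: 1 orders
heap linearizations: 5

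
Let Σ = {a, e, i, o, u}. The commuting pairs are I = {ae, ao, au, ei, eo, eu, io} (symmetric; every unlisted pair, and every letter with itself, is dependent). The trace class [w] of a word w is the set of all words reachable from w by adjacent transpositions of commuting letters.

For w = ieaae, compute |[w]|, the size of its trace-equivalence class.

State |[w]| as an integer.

10

drop 0:i onto floor
drop 1:e onto floor
drop 2:a onto {0:i}
drop 3:a onto {2:a}
drop 4:e onto {1:e}
ground layer = {0:i, 1:e}
drop-orders for the pieces not yet dropped (sum over which currently-grounded one goes next):
  1 to go: {3} 1  {4} 1
  2 to go: {1,4} 1  {2,3} 1  {3,4} 2
  3 to go: {0,2,3} 1  {1,3,4} 3  {2,3,4} 3
  if 0:i drops first: 6 orders
  if 1:e drops first: 4 orders
heap linearizations: 10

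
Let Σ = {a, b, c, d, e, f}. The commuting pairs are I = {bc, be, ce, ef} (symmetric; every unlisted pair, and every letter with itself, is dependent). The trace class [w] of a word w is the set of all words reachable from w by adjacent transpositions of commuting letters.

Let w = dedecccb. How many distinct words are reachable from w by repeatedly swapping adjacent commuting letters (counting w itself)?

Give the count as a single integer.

20

#0=d has no predecessor
#1=e depends on [0:d]
#2=d depends on [1:e]
#3=e depends on [2:d]
#4=c depends on [2:d]
#5=c depends on [4:c]
#6=c depends on [5:c]
#7=b depends on [2:d]
sources: [0:d]
N(rest) = Σ N(rest − s) over sources s of rest; N(one piece) = 1:
  size 1 → [3]=1  [6]=1  [7]=1
  size 2 → [3,6]=2  [3,7]=2  [5,6]=1  [6,7]=2
  size 3 → [3,5,6]=3  [3,6,7]=6  [4,5,6]=1  [5,6,7]=3
  size 4 → [3,4,5,6]=4  [3,5,6,7]=12  [4,5,6,7]=4
  size 5 → [3,4,5,6,7]=20
  size 6 → [2,3,4,5,6,7]=20
  first=0(d) contributes 20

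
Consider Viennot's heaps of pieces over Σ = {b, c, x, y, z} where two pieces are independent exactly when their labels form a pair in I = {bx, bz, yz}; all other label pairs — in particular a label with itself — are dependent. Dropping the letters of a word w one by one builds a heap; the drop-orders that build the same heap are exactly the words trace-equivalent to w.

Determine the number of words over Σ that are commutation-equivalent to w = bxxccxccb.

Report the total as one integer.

0(b) covers ∅
1(x) covers ∅
2(x) covers 1:x
3(c) covers 0:b, 2:x
4(c) covers 3:c
5(x) covers 4:c
6(c) covers 5:x
7(c) covers 6:c
8(b) covers 7:c
floor of heap: 0:b, 1:x
completions by unplaced set U, small U first (add the entries for U minus each lowest piece of U):
  |U|=1: {8}:1
  |U|=2: {7,8}:1
  |U|=3: {6,7,8}:1
  |U|=4: {5,6,7,8}:1
  |U|=5: {4,5,6,7,8}:1
  |U|=6: {3,4,5,6,7,8}:1
  |U|=7: {0,3,4,5,6,7,8}:1  {2,3,4,5,6,7,8}:1
  start at 0(b): 1
  start at 1(x): 2
sum over floor = 3

3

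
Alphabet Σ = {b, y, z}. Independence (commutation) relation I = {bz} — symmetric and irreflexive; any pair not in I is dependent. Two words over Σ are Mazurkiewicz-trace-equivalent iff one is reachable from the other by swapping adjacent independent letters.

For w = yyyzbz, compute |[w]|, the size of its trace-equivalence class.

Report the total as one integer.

3

#0=y has no predecessor
#1=y depends on [0:y]
#2=y depends on [1:y]
#3=z depends on [2:y]
#4=b depends on [2:y]
#5=z depends on [3:z]
sources: [0:y]
N(rest) = Σ N(rest − s) over sources s of rest; N(one piece) = 1:
  size 1 → [4]=1  [5]=1
  size 2 → [3,5]=1  [4,5]=2
  size 3 → [3,4,5]=3
  size 4 → [2,3,4,5]=3
  first=0(y) contributes 3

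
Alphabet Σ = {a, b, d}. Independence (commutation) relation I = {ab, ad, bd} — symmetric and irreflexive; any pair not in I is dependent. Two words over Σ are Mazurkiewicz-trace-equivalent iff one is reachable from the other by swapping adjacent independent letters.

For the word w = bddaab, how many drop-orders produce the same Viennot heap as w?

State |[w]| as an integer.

#0=b has no predecessor
#1=d has no predecessor
#2=d depends on [1:d]
#3=a has no predecessor
#4=a depends on [3:a]
#5=b depends on [0:b]
sources: [0:b, 1:d, 3:a]
N(rest) = Σ N(rest − s) over sources s of rest; N(one piece) = 1:
  size 1 → [2]=1  [4]=1  [5]=1
  size 2 → [0,5]=1  [1,2]=1  [2,4]=2  [2,5]=2  [3,4]=1  [4,5]=2
  size 3 → [0,2,5]=3  [0,4,5]=3  [1,2,4]=3  [1,2,5]=3  [2,3,4]=3  [2,4,5]=6  [3,4,5]=3
  size 4 → [0,1,2,5]=6  [0,2,4,5]=12  [0,3,4,5]=6  [1,2,3,4]=6  [1,2,4,5]=12  [2,3,4,5]=12
  first=0(b) contributes 30
  first=1(d) contributes 30
  first=3(a) contributes 30
|[w]| = 90

90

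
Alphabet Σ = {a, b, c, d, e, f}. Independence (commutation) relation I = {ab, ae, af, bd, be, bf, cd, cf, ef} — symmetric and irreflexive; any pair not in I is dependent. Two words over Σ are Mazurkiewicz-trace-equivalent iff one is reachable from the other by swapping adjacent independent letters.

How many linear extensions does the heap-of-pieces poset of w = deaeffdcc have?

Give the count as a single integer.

138

0(d) covers ∅
1(e) covers 0:d
2(a) covers 0:d
3(e) covers 1:e
4(f) covers 0:d
5(f) covers 4:f
6(d) covers 2:a, 3:e, 5:f
7(c) covers 2:a, 3:e
8(c) covers 7:c
floor of heap: 0:d
completions by unplaced set U, small U first (add the entries for U minus each lowest piece of U):
  |U|=1: {6}:1  {8}:1
  |U|=2: {5,6}:1  {6,8}:2  {7,8}:1
  |U|=3: {4,5,6}:1  {5,6,8}:3  {6,7,8}:3
  |U|=4: {2,6,7,8}:3  {3,6,7,8}:3  {4,5,6,8}:4  {5,6,7,8}:6
  |U|=5: {1,3,6,7,8}:3  {2,3,6,7,8}:6  {2,5,6,7,8}:9  {3,5,6,7,8}:9  {4,5,6,7,8}:10
  |U|=6: {1,2,3,6,7,8}:9  {1,3,5,6,7,8}:12  {2,3,5,6,7,8}:24  {2,4,5,6,7,8}:19  {3,4,5,6,7,8}:19
  |U|=7: {1,2,3,5,6,7,8}:45  {1,3,4,5,6,7,8}:31  {2,3,4,5,6,7,8}:62
  start at 0(d): 138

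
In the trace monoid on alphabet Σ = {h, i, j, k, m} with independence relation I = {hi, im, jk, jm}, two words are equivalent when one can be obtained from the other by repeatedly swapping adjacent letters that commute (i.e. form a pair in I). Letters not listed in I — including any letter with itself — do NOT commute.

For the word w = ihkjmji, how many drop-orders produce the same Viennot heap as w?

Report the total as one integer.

drop 0:i onto floor
drop 1:h onto floor
drop 2:k onto {0:i, 1:h}
drop 3:j onto {0:i, 1:h}
drop 4:m onto {2:k}
drop 5:j onto {3:j}
drop 6:i onto {2:k, 5:j}
ground layer = {0:i, 1:h}
drop-orders for the pieces not yet dropped (sum over which currently-grounded one goes next):
  1 to go: {4} 1  {6} 1
  2 to go: {4,6} 2  {5,6} 1
  3 to go: {2,4,6} 2  {3,5,6} 1  {4,5,6} 3
  4 to go: {2,4,5,6} 5  {3,4,5,6} 4
  5 to go: {2,3,4,5,6} 9
  if 0:i drops first: 9 orders
  if 1:h drops first: 9 orders
heap linearizations: 18

18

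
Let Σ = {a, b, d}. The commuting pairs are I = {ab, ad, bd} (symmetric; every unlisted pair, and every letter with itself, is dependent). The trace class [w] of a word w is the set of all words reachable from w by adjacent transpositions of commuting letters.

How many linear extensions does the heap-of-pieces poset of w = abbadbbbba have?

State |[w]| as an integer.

drop 0:a onto floor
drop 1:b onto floor
drop 2:b onto {1:b}
drop 3:a onto {0:a}
drop 4:d onto floor
drop 5:b onto {2:b}
drop 6:b onto {5:b}
drop 7:b onto {6:b}
drop 8:b onto {7:b}
drop 9:a onto {3:a}
ground layer = {0:a, 1:b, 4:d}
drop-orders for the pieces not yet dropped (sum over which currently-grounded one goes next):
  1 to go: {4} 1  {8} 1  {9} 1
  2 to go: {3,9} 1  {4,8} 2  {4,9} 2  {7,8} 1  {8,9} 2
  3 to go: {0,3,9} 1  {3,4,9} 3  {3,8,9} 3  {4,7,8} 3  {4,8,9} 6  {6,7,8} 1  {7,8,9} 3
  4 to go: {0,3,4,9} 4  {0,3,8,9} 4  {3,4,8,9} 12  {3,7,8,9} 6  {4,6,7,8} 4  {4,7,8,9} 12  {5,6,7,8} 1  {6,7,8,9} 4
  5 to go: {0,3,4,8,9} 20  {0,3,7,8,9} 10  {2,5,6,7,8} 1  {3,4,7,8,9} 30  {3,6,7,8,9} 10  {4,5,6,7,8} 5  {4,6,7,8,9} 20  {5,6,7,8,9} 5
  6 to go: {0,3,4,7,8,9} 60  {0,3,6,7,8,9} 20  {1,2,5,6,7,8} 1  {2,4,5,6,7,8} 6  {2,5,6,7,8,9} 6  {3,4,6,7,8,9} 60  {3,5,6,7,8,9} 15  {4,5,6,7,8,9} 30
  7 to go: {0,3,4,6,7,8,9} 140  {0,3,5,6,7,8,9} 35  {1,2,4,5,6,7,8} 7  {1,2,5,6,7,8,9} 7  {2,3,5,6,7,8,9} 21  {2,4,5,6,7,8,9} 42  {3,4,5,6,7,8,9} 105
  8 to go: {0,2,3,5,6,7,8,9} 56  {0,3,4,5,6,7,8,9} 280  {1,2,3,5,6,7,8,9} 28  {1,2,4,5,6,7,8,9} 56  {2,3,4,5,6,7,8,9} 168
  if 0:a drops first: 252 orders
  if 1:b drops first: 504 orders
  if 4:d drops first: 84 orders
heap linearizations: 840

840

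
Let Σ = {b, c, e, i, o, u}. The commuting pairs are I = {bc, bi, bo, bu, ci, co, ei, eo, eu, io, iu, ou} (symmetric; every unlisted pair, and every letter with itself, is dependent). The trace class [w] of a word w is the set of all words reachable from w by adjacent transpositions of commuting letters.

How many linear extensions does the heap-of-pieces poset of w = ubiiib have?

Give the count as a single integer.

piece 0:u — minimal
piece 1:b — minimal
piece 2:i — minimal
piece 3:i rests on {2:i}
piece 4:i rests on {3:i}
piece 5:b rests on {1:b}
minimal pieces: {0:u, 1:b, 2:i}
ways to finish when only these pieces remain (= sum over removing one remaining piece with nothing left below it):
  1 left: {0}→1  {4}→1  {5}→1
  2 left: {0,4}→2  {0,5}→2  {1,5}→1  {3,4}→1  {4,5}→2
  3 left: {0,1,5}→3  {0,3,4}→3  {0,4,5}→6  {1,4,5}→3  {2,3,4}→1  {3,4,5}→3
  4 left: {0,1,4,5}→12  {0,2,3,4}→4  {0,3,4,5}→12  {1,3,4,5}→6  {2,3,4,5}→4
  placing 0:u first → 10 extensions
  placing 1:b first → 20 extensions
  placing 2:i first → 30 extensions
total linear extensions = 60

60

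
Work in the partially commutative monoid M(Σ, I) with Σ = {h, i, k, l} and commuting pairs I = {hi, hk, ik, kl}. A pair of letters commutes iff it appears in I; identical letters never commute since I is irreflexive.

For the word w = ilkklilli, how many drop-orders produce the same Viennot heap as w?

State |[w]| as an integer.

36

drop 0:i onto floor
drop 1:l onto {0:i}
drop 2:k onto floor
drop 3:k onto {2:k}
drop 4:l onto {1:l}
drop 5:i onto {4:l}
drop 6:l onto {5:i}
drop 7:l onto {6:l}
drop 8:i onto {7:l}
ground layer = {0:i, 2:k}
drop-orders for the pieces not yet dropped (sum over which currently-grounded one goes next):
  1 to go: {3} 1  {8} 1
  2 to go: {2,3} 1  {3,8} 2  {7,8} 1
  3 to go: {2,3,8} 3  {3,7,8} 3  {6,7,8} 1
  4 to go: {2,3,7,8} 6  {3,6,7,8} 4  {5,6,7,8} 1
  5 to go: {2,3,6,7,8} 10  {3,5,6,7,8} 5  {4,5,6,7,8} 1
  6 to go: {1,4,5,6,7,8} 1  {2,3,5,6,7,8} 15  {3,4,5,6,7,8} 6
  7 to go: {0,1,4,5,6,7,8} 1  {1,3,4,5,6,7,8} 7  {2,3,4,5,6,7,8} 21
  if 0:i drops first: 28 orders
  if 2:k drops first: 8 orders
heap linearizations: 36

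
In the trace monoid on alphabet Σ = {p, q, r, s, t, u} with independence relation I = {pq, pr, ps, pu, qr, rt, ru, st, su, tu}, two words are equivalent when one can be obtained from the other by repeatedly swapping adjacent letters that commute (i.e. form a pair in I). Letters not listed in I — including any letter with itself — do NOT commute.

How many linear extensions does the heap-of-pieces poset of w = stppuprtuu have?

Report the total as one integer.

2520

drop 0:s onto floor
drop 1:t onto floor
drop 2:p onto {1:t}
drop 3:p onto {2:p}
drop 4:u onto floor
drop 5:p onto {3:p}
drop 6:r onto {0:s}
drop 7:t onto {5:p}
drop 8:u onto {4:u}
drop 9:u onto {8:u}
ground layer = {0:s, 1:t, 4:u}
drop-orders for the pieces not yet dropped (sum over which currently-grounded one goes next):
  1 to go: {6} 1  {7} 1  {9} 1
  2 to go: {0,6} 1  {5,7} 1  {6,7} 2  {6,9} 2  {7,9} 2  {8,9} 1
  3 to go: {0,6,7} 3  {0,6,9} 3  {3,5,7} 1  {4,8,9} 1  {5,6,7} 3  {5,7,9} 3  {6,7,9} 6  {6,8,9} 3  {7,8,9} 3
  4 to go: {0,5,6,7} 6  {0,6,7,9} 12  {0,6,8,9} 6  {2,3,5,7} 1  {3,5,6,7} 4  {3,5,7,9} 4  {4,6,8,9} 4  {4,7,8,9} 4  {5,6,7,9} 12  {5,7,8,9} 6  {6,7,8,9} 12
  5 to go: {0,3,5,6,7} 10  {0,4,6,8,9} 10  {0,5,6,7,9} 30  {0,6,7,8,9} 30  {1,2,3,5,7} 1  {2,3,5,6,7} 5  {2,3,5,7,9} 5  {3,5,6,7,9} 20  {3,5,7,8,9} 10  {4,5,7,8,9} 10  {4,6,7,8,9} 20  {5,6,7,8,9} 30
  6 to go: {0,2,3,5,6,7} 15  {0,3,5,6,7,9} 60  {0,4,6,7,8,9} 60  {0,5,6,7,8,9} 90  {1,2,3,5,6,7} 6  {1,2,3,5,7,9} 6  {2,3,5,6,7,9} 30  {2,3,5,7,8,9} 15  {3,4,5,7,8,9} 20  {3,5,6,7,8,9} 60  {4,5,6,7,8,9} 60
  7 to go: {0,1,2,3,5,6,7} 21  {0,2,3,5,6,7,9} 105  {0,3,5,6,7,8,9} 210  {0,4,5,6,7,8,9} 210  {1,2,3,5,6,7,9} 42  {1,2,3,5,7,8,9} 21  {2,3,4,5,7,8,9} 35  {2,3,5,6,7,8,9} 105  {3,4,5,6,7,8,9} 140
  8 to go: {0,1,2,3,5,6,7,9} 168  {0,2,3,5,6,7,8,9} 420  {0,3,4,5,6,7,8,9} 560  {1,2,3,4,5,7,8,9} 56  {1,2,3,5,6,7,8,9} 168  {2,3,4,5,6,7,8,9} 280
  if 0:s drops first: 504 orders
  if 1:t drops first: 1260 orders
  if 4:u drops first: 756 orders
heap linearizations: 2520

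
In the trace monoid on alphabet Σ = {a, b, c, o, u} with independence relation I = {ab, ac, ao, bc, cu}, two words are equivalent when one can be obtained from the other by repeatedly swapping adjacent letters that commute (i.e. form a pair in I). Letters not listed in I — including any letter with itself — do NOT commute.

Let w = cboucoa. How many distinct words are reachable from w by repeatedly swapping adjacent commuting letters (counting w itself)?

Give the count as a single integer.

10

drop 0:c onto floor
drop 1:b onto floor
drop 2:o onto {0:c, 1:b}
drop 3:u onto {2:o}
drop 4:c onto {2:o}
drop 5:o onto {3:u, 4:c}
drop 6:a onto {3:u}
ground layer = {0:c, 1:b}
drop-orders for the pieces not yet dropped (sum over which currently-grounded one goes next):
  1 to go: {5} 1  {6} 1
  2 to go: {4,5} 1  {5,6} 2
  3 to go: {3,5,6} 2  {4,5,6} 3
  4 to go: {3,4,5,6} 5
  5 to go: {2,3,4,5,6} 5
  if 0:c drops first: 5 orders
  if 1:b drops first: 5 orders
heap linearizations: 10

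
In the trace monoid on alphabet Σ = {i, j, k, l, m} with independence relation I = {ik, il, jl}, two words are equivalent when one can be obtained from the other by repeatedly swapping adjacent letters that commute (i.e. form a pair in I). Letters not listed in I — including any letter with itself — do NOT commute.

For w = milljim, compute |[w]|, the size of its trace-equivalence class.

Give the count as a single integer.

10

0(m) covers ∅
1(i) covers 0:m
2(l) covers 0:m
3(l) covers 2:l
4(j) covers 1:i
5(i) covers 4:j
6(m) covers 3:l, 5:i
floor of heap: 0:m
completions by unplaced set U, small U first (add the entries for U minus each lowest piece of U):
  |U|=1: {6}:1
  |U|=2: {3,6}:1  {5,6}:1
  |U|=3: {2,3,6}:1  {3,5,6}:2  {4,5,6}:1
  |U|=4: {1,4,5,6}:1  {2,3,5,6}:3  {3,4,5,6}:3
  |U|=5: {1,3,4,5,6}:4  {2,3,4,5,6}:6
  start at 0(m): 10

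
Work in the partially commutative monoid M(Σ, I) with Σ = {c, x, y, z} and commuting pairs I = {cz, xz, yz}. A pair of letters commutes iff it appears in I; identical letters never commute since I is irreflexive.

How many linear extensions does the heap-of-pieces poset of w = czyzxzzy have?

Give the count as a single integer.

70

drop 0:c onto floor
drop 1:z onto floor
drop 2:y onto {0:c}
drop 3:z onto {1:z}
drop 4:x onto {2:y}
drop 5:z onto {3:z}
drop 6:z onto {5:z}
drop 7:y onto {4:x}
ground layer = {0:c, 1:z}
drop-orders for the pieces not yet dropped (sum over which currently-grounded one goes next):
  1 to go: {6} 1  {7} 1
  2 to go: {4,7} 1  {5,6} 1  {6,7} 2
  3 to go: {2,4,7} 1  {3,5,6} 1  {4,6,7} 3  {5,6,7} 3
  4 to go: {0,2,4,7} 1  {1,3,5,6} 1  {2,4,6,7} 4  {3,5,6,7} 4  {4,5,6,7} 6
  5 to go: {0,2,4,6,7} 5  {1,3,5,6,7} 5  {2,4,5,6,7} 10  {3,4,5,6,7} 10
  6 to go: {0,2,4,5,6,7} 15  {1,3,4,5,6,7} 15  {2,3,4,5,6,7} 20
  if 0:c drops first: 35 orders
  if 1:z drops first: 35 orders
heap linearizations: 70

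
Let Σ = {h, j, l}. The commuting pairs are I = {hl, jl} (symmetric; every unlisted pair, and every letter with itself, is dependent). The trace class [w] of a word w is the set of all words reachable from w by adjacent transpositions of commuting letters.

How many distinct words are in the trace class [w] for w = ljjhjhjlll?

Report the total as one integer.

drop 0:l onto floor
drop 1:j onto floor
drop 2:j onto {1:j}
drop 3:h onto {2:j}
drop 4:j onto {3:h}
drop 5:h onto {4:j}
drop 6:j onto {5:h}
drop 7:l onto {0:l}
drop 8:l onto {7:l}
drop 9:l onto {8:l}
ground layer = {0:l, 1:j}
drop-orders for the pieces not yet dropped (sum over which currently-grounded one goes next):
  1 to go: {6} 1  {9} 1
  2 to go: {5,6} 1  {6,9} 2  {8,9} 1
  3 to go: {4,5,6} 1  {5,6,9} 3  {6,8,9} 3  {7,8,9} 1
  4 to go: {0,7,8,9} 1  {3,4,5,6} 1  {4,5,6,9} 4  {5,6,8,9} 6  {6,7,8,9} 4
  5 to go: {0,6,7,8,9} 5  {2,3,4,5,6} 1  {3,4,5,6,9} 5  {4,5,6,8,9} 10  {5,6,7,8,9} 10
  6 to go: {0,5,6,7,8,9} 15  {1,2,3,4,5,6} 1  {2,3,4,5,6,9} 6  {3,4,5,6,8,9} 15  {4,5,6,7,8,9} 20
  7 to go: {0,4,5,6,7,8,9} 35  {1,2,3,4,5,6,9} 7  {2,3,4,5,6,8,9} 21  {3,4,5,6,7,8,9} 35
  8 to go: {0,3,4,5,6,7,8,9} 70  {1,2,3,4,5,6,8,9} 28  {2,3,4,5,6,7,8,9} 56
  if 0:l drops first: 84 orders
  if 1:j drops first: 126 orders
heap linearizations: 210

210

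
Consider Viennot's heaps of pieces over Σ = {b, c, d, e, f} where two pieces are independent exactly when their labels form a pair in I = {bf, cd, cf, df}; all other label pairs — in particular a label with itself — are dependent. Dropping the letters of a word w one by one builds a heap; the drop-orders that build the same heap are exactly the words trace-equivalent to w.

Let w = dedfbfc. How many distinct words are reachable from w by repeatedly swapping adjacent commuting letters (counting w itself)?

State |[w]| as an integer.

drop 0:d onto floor
drop 1:e onto {0:d}
drop 2:d onto {1:e}
drop 3:f onto {1:e}
drop 4:b onto {2:d}
drop 5:f onto {3:f}
drop 6:c onto {4:b}
ground layer = {0:d}
drop-orders for the pieces not yet dropped (sum over which currently-grounded one goes next):
  1 to go: {5} 1  {6} 1
  2 to go: {3,5} 1  {4,6} 1  {5,6} 2
  3 to go: {2,4,6} 1  {3,5,6} 3  {4,5,6} 3
  4 to go: {2,4,5,6} 4  {3,4,5,6} 6
  5 to go: {2,3,4,5,6} 10
  if 0:d drops first: 10 orders

10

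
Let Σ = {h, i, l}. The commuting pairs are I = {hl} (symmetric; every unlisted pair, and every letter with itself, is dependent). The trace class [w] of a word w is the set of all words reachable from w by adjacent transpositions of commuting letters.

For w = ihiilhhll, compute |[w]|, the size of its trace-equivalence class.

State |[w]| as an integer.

10

drop 0:i onto floor
drop 1:h onto {0:i}
drop 2:i onto {1:h}
drop 3:i onto {2:i}
drop 4:l onto {3:i}
drop 5:h onto {3:i}
drop 6:h onto {5:h}
drop 7:l onto {4:l}
drop 8:l onto {7:l}
ground layer = {0:i}
drop-orders for the pieces not yet dropped (sum over which currently-grounded one goes next):
  1 to go: {6} 1  {8} 1
  2 to go: {5,6} 1  {6,8} 2  {7,8} 1
  3 to go: {4,7,8} 1  {5,6,8} 3  {6,7,8} 3
  4 to go: {4,6,7,8} 4  {5,6,7,8} 6
  5 to go: {4,5,6,7,8} 10
  6 to go: {3,4,5,6,7,8} 10
  7 to go: {2,3,4,5,6,7,8} 10
  if 0:i drops first: 10 orders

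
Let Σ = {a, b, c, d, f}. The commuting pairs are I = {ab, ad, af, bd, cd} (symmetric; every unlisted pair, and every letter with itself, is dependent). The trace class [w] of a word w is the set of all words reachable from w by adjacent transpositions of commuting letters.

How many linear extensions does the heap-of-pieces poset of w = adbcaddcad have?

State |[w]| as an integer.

drop 0:a onto floor
drop 1:d onto floor
drop 2:b onto floor
drop 3:c onto {0:a, 2:b}
drop 4:a onto {3:c}
drop 5:d onto {1:d}
drop 6:d onto {5:d}
drop 7:c onto {4:a}
drop 8:a onto {7:c}
drop 9:d onto {6:d}
ground layer = {0:a, 1:d, 2:b}
drop-orders for the pieces not yet dropped (sum over which currently-grounded one goes next):
  1 to go: {8} 1  {9} 1
  2 to go: {6,9} 1  {7,8} 1  {8,9} 2
  3 to go: {4,7,8} 1  {5,6,9} 1  {6,8,9} 3  {7,8,9} 3
  4 to go: {1,5,6,9} 1  {3,4,7,8} 1  {4,7,8,9} 4  {5,6,8,9} 4  {6,7,8,9} 6
  5 to go: {0,3,4,7,8} 1  {1,5,6,8,9} 5  {2,3,4,7,8} 1  {3,4,7,8,9} 5  {4,6,7,8,9} 10  {5,6,7,8,9} 10
  6 to go: {0,2,3,4,7,8} 2  {0,3,4,7,8,9} 6  {1,5,6,7,8,9} 15  {2,3,4,7,8,9} 6  {3,4,6,7,8,9} 15  {4,5,6,7,8,9} 20
  7 to go: {0,2,3,4,7,8,9} 14  {0,3,4,6,7,8,9} 21  {1,4,5,6,7,8,9} 35  {2,3,4,6,7,8,9} 21  {3,4,5,6,7,8,9} 35
  8 to go: {0,2,3,4,6,7,8,9} 56  {0,3,4,5,6,7,8,9} 56  {1,3,4,5,6,7,8,9} 70  {2,3,4,5,6,7,8,9} 56
  if 0:a drops first: 126 orders
  if 1:d drops first: 168 orders
  if 2:b drops first: 126 orders
heap linearizations: 420

420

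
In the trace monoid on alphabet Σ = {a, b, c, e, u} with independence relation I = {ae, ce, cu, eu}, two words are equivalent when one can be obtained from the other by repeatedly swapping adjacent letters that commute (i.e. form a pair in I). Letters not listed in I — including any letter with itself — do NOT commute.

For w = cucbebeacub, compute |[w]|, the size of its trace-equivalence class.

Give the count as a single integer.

drop 0:c onto floor
drop 1:u onto floor
drop 2:c onto {0:c}
drop 3:b onto {1:u, 2:c}
drop 4:e onto {3:b}
drop 5:b onto {4:e}
drop 6:e onto {5:b}
drop 7:a onto {5:b}
drop 8:c onto {7:a}
drop 9:u onto {7:a}
drop 10:b onto {6:e, 8:c, 9:u}
ground layer = {0:c, 1:u}
drop-orders for the pieces not yet dropped (sum over which currently-grounded one goes next):
  1 to go: {10} 1
  2 to go: {6,10} 1  {8,10} 1  {9,10} 1
  3 to go: {6,8,10} 2  {6,9,10} 2  {8,9,10} 2
  4 to go: {6,8,9,10} 6  {7,8,9,10} 2
  5 to go: {6,7,8,9,10} 8
  6 to go: {5,6,7,8,9,10} 8
  7 to go: {4,5,6,7,8,9,10} 8
  8 to go: {3,4,5,6,7,8,9,10} 8
  9 to go: {1,3,4,5,6,7,8,9,10} 8  {2,3,4,5,6,7,8,9,10} 8
  if 0:c drops first: 16 orders
  if 1:u drops first: 8 orders
heap linearizations: 24

24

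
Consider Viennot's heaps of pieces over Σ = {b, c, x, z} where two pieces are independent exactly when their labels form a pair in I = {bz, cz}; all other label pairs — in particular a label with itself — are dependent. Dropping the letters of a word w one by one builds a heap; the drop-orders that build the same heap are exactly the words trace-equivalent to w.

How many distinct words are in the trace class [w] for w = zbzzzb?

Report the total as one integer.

15

drop 0:z onto floor
drop 1:b onto floor
drop 2:z onto {0:z}
drop 3:z onto {2:z}
drop 4:z onto {3:z}
drop 5:b onto {1:b}
ground layer = {0:z, 1:b}
drop-orders for the pieces not yet dropped (sum over which currently-grounded one goes next):
  1 to go: {4} 1  {5} 1
  2 to go: {1,5} 1  {3,4} 1  {4,5} 2
  3 to go: {1,4,5} 3  {2,3,4} 1  {3,4,5} 3
  4 to go: {0,2,3,4} 1  {1,3,4,5} 6  {2,3,4,5} 4
  if 0:z drops first: 10 orders
  if 1:b drops first: 5 orders
heap linearizations: 15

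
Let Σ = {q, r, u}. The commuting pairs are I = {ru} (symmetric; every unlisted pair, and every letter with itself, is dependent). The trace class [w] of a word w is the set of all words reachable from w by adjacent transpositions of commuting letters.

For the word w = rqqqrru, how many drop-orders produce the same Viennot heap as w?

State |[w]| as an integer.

0(r) covers ∅
1(q) covers 0:r
2(q) covers 1:q
3(q) covers 2:q
4(r) covers 3:q
5(r) covers 4:r
6(u) covers 3:q
floor of heap: 0:r
completions by unplaced set U, small U first (add the entries for U minus each lowest piece of U):
  |U|=1: {5}:1  {6}:1
  |U|=2: {4,5}:1  {5,6}:2
  |U|=3: {4,5,6}:3
  |U|=4: {3,4,5,6}:3
  |U|=5: {2,3,4,5,6}:3
  start at 0(r): 3

3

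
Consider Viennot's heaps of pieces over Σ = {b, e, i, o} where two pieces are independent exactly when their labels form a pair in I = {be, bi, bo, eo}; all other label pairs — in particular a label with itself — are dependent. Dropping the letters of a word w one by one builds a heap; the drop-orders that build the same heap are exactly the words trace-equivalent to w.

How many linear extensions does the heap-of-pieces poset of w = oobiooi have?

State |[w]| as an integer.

piece 0:o — minimal
piece 1:o rests on {0:o}
piece 2:b — minimal
piece 3:i rests on {1:o}
piece 4:o rests on {3:i}
piece 5:o rests on {4:o}
piece 6:i rests on {5:o}
minimal pieces: {0:o, 2:b}
ways to finish when only these pieces remain (= sum over removing one remaining piece with nothing left below it):
  1 left: {2}→1  {6}→1
  2 left: {2,6}→2  {5,6}→1
  3 left: {2,5,6}→3  {4,5,6}→1
  4 left: {2,4,5,6}→4  {3,4,5,6}→1
  5 left: {1,3,4,5,6}→1  {2,3,4,5,6}→5
  placing 0:o first → 6 extensions
  placing 2:b first → 1 extensions
total linear extensions = 7

7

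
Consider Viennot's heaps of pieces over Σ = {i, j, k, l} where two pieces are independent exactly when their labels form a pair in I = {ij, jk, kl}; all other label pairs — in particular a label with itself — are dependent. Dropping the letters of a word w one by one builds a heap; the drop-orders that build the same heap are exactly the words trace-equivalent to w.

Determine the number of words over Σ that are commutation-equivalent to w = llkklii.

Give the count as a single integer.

10

piece 0:l — minimal
piece 1:l rests on {0:l}
piece 2:k — minimal
piece 3:k rests on {2:k}
piece 4:l rests on {1:l}
piece 5:i rests on {3:k, 4:l}
piece 6:i rests on {5:i}
minimal pieces: {0:l, 2:k}
ways to finish when only these pieces remain (= sum over removing one remaining piece with nothing left below it):
  1 left: {6}→1
  2 left: {5,6}→1
  3 left: {3,5,6}→1  {4,5,6}→1
  4 left: {1,4,5,6}→1  {2,3,5,6}→1  {3,4,5,6}→2
  5 left: {0,1,4,5,6}→1  {1,3,4,5,6}→3  {2,3,4,5,6}→3
  placing 0:l first → 6 extensions
  placing 2:k first → 4 extensions
total linear extensions = 10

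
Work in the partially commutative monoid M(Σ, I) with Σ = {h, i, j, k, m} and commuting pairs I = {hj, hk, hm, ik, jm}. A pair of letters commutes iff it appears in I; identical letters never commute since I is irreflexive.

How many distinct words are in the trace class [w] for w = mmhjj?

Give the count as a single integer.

piece 0:m — minimal
piece 1:m rests on {0:m}
piece 2:h — minimal
piece 3:j — minimal
piece 4:j rests on {3:j}
minimal pieces: {0:m, 2:h, 3:j}
ways to finish when only these pieces remain (= sum over removing one remaining piece with nothing left below it):
  1 left: {1}→1  {2}→1  {4}→1
  2 left: {0,1}→1  {1,2}→2  {1,4}→2  {2,4}→2  {3,4}→1
  3 left: {0,1,2}→3  {0,1,4}→3  {1,2,4}→6  {1,3,4}→3  {2,3,4}→3
  placing 0:m first → 12 extensions
  placing 2:h first → 6 extensions
  placing 3:j first → 12 extensions
total linear extensions = 30

30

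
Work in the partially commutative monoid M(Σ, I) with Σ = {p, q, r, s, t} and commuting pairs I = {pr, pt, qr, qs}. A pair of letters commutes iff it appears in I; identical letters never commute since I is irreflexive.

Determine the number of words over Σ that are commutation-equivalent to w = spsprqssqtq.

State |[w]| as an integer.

#0=s has no predecessor
#1=p depends on [0:s]
#2=s depends on [1:p]
#3=p depends on [2:s]
#4=r depends on [2:s]
#5=q depends on [3:p]
#6=s depends on [3:p, 4:r]
#7=s depends on [6:s]
#8=q depends on [5:q]
#9=t depends on [7:s, 8:q]
#10=q depends on [9:t]
sources: [0:s]
N(rest) = Σ N(rest − s) over sources s of rest; N(one piece) = 1:
  size 1 → [10]=1
  size 2 → [9,10]=1
  size 3 → [7,9,10]=1  [8,9,10]=1
  size 4 → [5,8,9,10]=1  [6,7,9,10]=1  [7,8,9,10]=2
  size 5 → [4,6,7,9,10]=1  [5,7,8,9,10]=3  [6,7,8,9,10]=3
  size 6 → [4,6,7,8,9,10]=4  [5,6,7,8,9,10]=6
  size 7 → [3,5,6,7,8,9,10]=6  [4,5,6,7,8,9,10]=10
  size 8 → [3,4,5,6,7,8,9,10]=16
  size 9 → [2,3,4,5,6,7,8,9,10]=16
  first=0(s) contributes 16

16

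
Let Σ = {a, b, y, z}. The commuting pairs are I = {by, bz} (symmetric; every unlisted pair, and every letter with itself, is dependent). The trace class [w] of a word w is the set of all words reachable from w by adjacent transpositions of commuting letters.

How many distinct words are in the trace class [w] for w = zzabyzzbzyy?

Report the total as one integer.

28

piece 0:z — minimal
piece 1:z rests on {0:z}
piece 2:a rests on {1:z}
piece 3:b rests on {2:a}
piece 4:y rests on {2:a}
piece 5:z rests on {4:y}
piece 6:z rests on {5:z}
piece 7:b rests on {3:b}
piece 8:z rests on {6:z}
piece 9:y rests on {8:z}
piece 10:y rests on {9:y}
minimal pieces: {0:z}
ways to finish when only these pieces remain (= sum over removing one remaining piece with nothing left below it):
  1 left: {7}→1  {10}→1
  2 left: {3,7}→1  {7,10}→2  {9,10}→1
  3 left: {3,7,10}→3  {7,9,10}→3  {8,9,10}→1
  4 left: {3,7,9,10}→6  {6,8,9,10}→1  {7,8,9,10}→4
  5 left: {3,7,8,9,10}→10  {5,6,8,9,10}→1  {6,7,8,9,10}→5
  6 left: {3,6,7,8,9,10}→15  {4,5,6,8,9,10}→1  {5,6,7,8,9,10}→6
  7 left: {3,5,6,7,8,9,10}→21  {4,5,6,7,8,9,10}→7
  8 left: {3,4,5,6,7,8,9,10}→28
  9 left: {2,3,4,5,6,7,8,9,10}→28
  placing 0:z first → 28 extensions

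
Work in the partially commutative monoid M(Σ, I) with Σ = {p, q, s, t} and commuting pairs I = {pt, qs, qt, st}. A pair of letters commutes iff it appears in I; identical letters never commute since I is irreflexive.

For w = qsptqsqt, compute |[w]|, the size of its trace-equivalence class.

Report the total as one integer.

piece 0:q — minimal
piece 1:s — minimal
piece 2:p rests on {0:q, 1:s}
piece 3:t — minimal
piece 4:q rests on {2:p}
piece 5:s rests on {2:p}
piece 6:q rests on {4:q}
piece 7:t rests on {3:t}
minimal pieces: {0:q, 1:s, 3:t}
ways to finish when only these pieces remain (= sum over removing one remaining piece with nothing left below it):
  1 left: {5}→1  {6}→1  {7}→1
  2 left: {3,7}→1  {4,6}→1  {5,6}→2  {5,7}→2  {6,7}→2
  3 left: {3,5,7}→3  {3,6,7}→3  {4,5,6}→3  {4,6,7}→3  {5,6,7}→6
  4 left: {2,4,5,6}→3  {3,4,6,7}→6  {3,5,6,7}→12  {4,5,6,7}→12
  5 left: {0,2,4,5,6}→3  {1,2,4,5,6}→3  {2,4,5,6,7}→15  {3,4,5,6,7}→30
  6 left: {0,1,2,4,5,6}→6  {0,2,4,5,6,7}→18  {1,2,4,5,6,7}→18  {2,3,4,5,6,7}→45
  placing 0:q first → 63 extensions
  placing 1:s first → 63 extensions
  placing 3:t first → 42 extensions
total linear extensions = 168

168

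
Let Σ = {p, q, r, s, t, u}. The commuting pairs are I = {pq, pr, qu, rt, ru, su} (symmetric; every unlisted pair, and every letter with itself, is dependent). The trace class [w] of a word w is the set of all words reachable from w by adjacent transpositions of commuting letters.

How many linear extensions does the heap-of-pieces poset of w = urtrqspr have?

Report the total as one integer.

12

piece 0:u — minimal
piece 1:r — minimal
piece 2:t rests on {0:u}
piece 3:r rests on {1:r}
piece 4:q rests on {2:t, 3:r}
piece 5:s rests on {4:q}
piece 6:p rests on {5:s}
piece 7:r rests on {5:s}
minimal pieces: {0:u, 1:r}
ways to finish when only these pieces remain (= sum over removing one remaining piece with nothing left below it):
  1 left: {6}→1  {7}→1
  2 left: {6,7}→2
  3 left: {5,6,7}→2
  4 left: {4,5,6,7}→2
  5 left: {2,4,5,6,7}→2  {3,4,5,6,7}→2
  6 left: {0,2,4,5,6,7}→2  {1,3,4,5,6,7}→2  {2,3,4,5,6,7}→4
  placing 0:u first → 6 extensions
  placing 1:r first → 6 extensions
total linear extensions = 12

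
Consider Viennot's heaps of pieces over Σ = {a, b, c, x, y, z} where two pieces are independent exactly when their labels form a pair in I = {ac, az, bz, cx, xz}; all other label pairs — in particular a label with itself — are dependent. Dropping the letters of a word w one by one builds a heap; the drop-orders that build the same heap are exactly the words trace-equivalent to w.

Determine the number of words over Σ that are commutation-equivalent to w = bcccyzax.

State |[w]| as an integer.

piece 0:b — minimal
piece 1:c rests on {0:b}
piece 2:c rests on {1:c}
piece 3:c rests on {2:c}
piece 4:y rests on {3:c}
piece 5:z rests on {4:y}
piece 6:a rests on {4:y}
piece 7:x rests on {6:a}
minimal pieces: {0:b}
ways to finish when only these pieces remain (= sum over removing one remaining piece with nothing left below it):
  1 left: {5}→1  {7}→1
  2 left: {5,7}→2  {6,7}→1
  3 left: {5,6,7}→3
  4 left: {4,5,6,7}→3
  5 left: {3,4,5,6,7}→3
  6 left: {2,3,4,5,6,7}→3
  placing 0:b first → 3 extensions

3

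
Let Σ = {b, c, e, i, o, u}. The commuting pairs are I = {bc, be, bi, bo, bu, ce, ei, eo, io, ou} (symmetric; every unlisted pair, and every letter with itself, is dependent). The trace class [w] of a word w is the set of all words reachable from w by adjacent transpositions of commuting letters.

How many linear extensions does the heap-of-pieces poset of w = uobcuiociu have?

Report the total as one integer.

#0=u has no predecessor
#1=o has no predecessor
#2=b has no predecessor
#3=c depends on [0:u, 1:o]
#4=u depends on [3:c]
#5=i depends on [4:u]
#6=o depends on [3:c]
#7=c depends on [5:i, 6:o]
#8=i depends on [7:c]
#9=u depends on [8:i]
sources: [0:u, 1:o, 2:b]
N(rest) = Σ N(rest − s) over sources s of rest; N(one piece) = 1:
  size 1 → [2]=1  [9]=1
  size 2 → [2,9]=2  [8,9]=1
  size 3 → [2,8,9]=3  [7,8,9]=1
  size 4 → [2,7,8,9]=4  [5,7,8,9]=1  [6,7,8,9]=1
  size 5 → [2,5,7,8,9]=5  [2,6,7,8,9]=5  [4,5,7,8,9]=1  [5,6,7,8,9]=2
  size 6 → [2,4,5,7,8,9]=6  [2,5,6,7,8,9]=12  [4,5,6,7,8,9]=3
  size 7 → [2,4,5,6,7,8,9]=21  [3,4,5,6,7,8,9]=3
  size 8 → [0,3,4,5,6,7,8,9]=3  [1,3,4,5,6,7,8,9]=3  [2,3,4,5,6,7,8,9]=24
  first=0(u) contributes 27
  first=1(o) contributes 27
  first=2(b) contributes 6
|[w]| = 60

60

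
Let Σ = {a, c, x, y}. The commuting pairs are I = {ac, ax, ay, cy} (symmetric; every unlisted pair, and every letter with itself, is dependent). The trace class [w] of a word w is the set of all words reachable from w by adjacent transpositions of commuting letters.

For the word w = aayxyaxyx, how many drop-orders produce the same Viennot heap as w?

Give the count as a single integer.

84

drop 0:a onto floor
drop 1:a onto {0:a}
drop 2:y onto floor
drop 3:x onto {2:y}
drop 4:y onto {3:x}
drop 5:a onto {1:a}
drop 6:x onto {4:y}
drop 7:y onto {6:x}
drop 8:x onto {7:y}
ground layer = {0:a, 2:y}
drop-orders for the pieces not yet dropped (sum over which currently-grounded one goes next):
  1 to go: {5} 1  {8} 1
  2 to go: {1,5} 1  {5,8} 2  {7,8} 1
  3 to go: {0,1,5} 1  {1,5,8} 3  {5,7,8} 3  {6,7,8} 1
  4 to go: {0,1,5,8} 4  {1,5,7,8} 6  {4,6,7,8} 1  {5,6,7,8} 4
  5 to go: {0,1,5,7,8} 10  {1,5,6,7,8} 10  {3,4,6,7,8} 1  {4,5,6,7,8} 5
  6 to go: {0,1,5,6,7,8} 20  {1,4,5,6,7,8} 15  {2,3,4,6,7,8} 1  {3,4,5,6,7,8} 6
  7 to go: {0,1,4,5,6,7,8} 35  {1,3,4,5,6,7,8} 21  {2,3,4,5,6,7,8} 7
  if 0:a drops first: 28 orders
  if 2:y drops first: 56 orders
heap linearizations: 84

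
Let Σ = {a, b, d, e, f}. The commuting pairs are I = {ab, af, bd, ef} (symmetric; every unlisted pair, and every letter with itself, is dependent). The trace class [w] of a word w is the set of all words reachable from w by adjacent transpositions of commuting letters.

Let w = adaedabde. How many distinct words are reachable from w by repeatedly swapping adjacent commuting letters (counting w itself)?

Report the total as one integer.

#0=a has no predecessor
#1=d depends on [0:a]
#2=a depends on [1:d]
#3=e depends on [2:a]
#4=d depends on [3:e]
#5=a depends on [4:d]
#6=b depends on [3:e]
#7=d depends on [5:a]
#8=e depends on [6:b, 7:d]
sources: [0:a]
N(rest) = Σ N(rest − s) over sources s of rest; N(one piece) = 1:
  size 1 → [8]=1
  size 2 → [6,8]=1  [7,8]=1
  size 3 → [5,7,8]=1  [6,7,8]=2
  size 4 → [4,5,7,8]=1  [5,6,7,8]=3
  size 5 → [4,5,6,7,8]=4
  size 6 → [3,4,5,6,7,8]=4
  size 7 → [2,3,4,5,6,7,8]=4
  first=0(a) contributes 4

4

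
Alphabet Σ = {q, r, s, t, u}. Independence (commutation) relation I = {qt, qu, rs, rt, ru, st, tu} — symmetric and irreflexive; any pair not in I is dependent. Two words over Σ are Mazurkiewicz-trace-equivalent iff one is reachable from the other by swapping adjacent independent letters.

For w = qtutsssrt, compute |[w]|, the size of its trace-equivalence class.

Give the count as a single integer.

756

0(q) covers ∅
1(t) covers ∅
2(u) covers ∅
3(t) covers 1:t
4(s) covers 0:q, 2:u
5(s) covers 4:s
6(s) covers 5:s
7(r) covers 0:q
8(t) covers 3:t
floor of heap: 0:q, 1:t, 2:u
completions by unplaced set U, small U first (add the entries for U minus each lowest piece of U):
  |U|=1: {6}:1  {7}:1  {8}:1
  |U|=2: {3,8}:1  {5,6}:1  {6,7}:2  {6,8}:2  {7,8}:2
  |U|=3: {1,3,8}:1  {3,6,8}:3  {3,7,8}:3  {4,5,6}:1  {5,6,7}:3  {5,6,8}:3  {6,7,8}:6
  |U|=4: {1,3,6,8}:4  {1,3,7,8}:4  {2,4,5,6}:1  {3,5,6,8}:6  {3,6,7,8}:12  {4,5,6,7}:4  {4,5,6,8}:4  {5,6,7,8}:12
  |U|=5: {0,4,5,6,7}:4  {1,3,5,6,8}:10  {1,3,6,7,8}:20  {2,4,5,6,7}:5  {2,4,5,6,8}:5  {3,4,5,6,8}:10  {3,5,6,7,8}:30  {4,5,6,7,8}:20
  |U|=6: {0,2,4,5,6,7}:9  {0,4,5,6,7,8}:24  {1,3,4,5,6,8}:20  {1,3,5,6,7,8}:60  {2,3,4,5,6,8}:15  {2,4,5,6,7,8}:30  {3,4,5,6,7,8}:60
  |U|=7: {0,2,4,5,6,7,8}:63  {0,3,4,5,6,7,8}:84  {1,2,3,4,5,6,8}:35  {1,3,4,5,6,7,8}:140  {2,3,4,5,6,7,8}:105
  start at 0(q): 280
  start at 1(t): 252
  start at 2(u): 224
sum over floor = 756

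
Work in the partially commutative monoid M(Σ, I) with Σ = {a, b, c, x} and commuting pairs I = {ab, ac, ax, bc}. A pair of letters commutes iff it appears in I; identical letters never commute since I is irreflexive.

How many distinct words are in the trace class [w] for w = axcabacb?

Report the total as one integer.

#0=a has no predecessor
#1=x has no predecessor
#2=c depends on [1:x]
#3=a depends on [0:a]
#4=b depends on [1:x]
#5=a depends on [3:a]
#6=c depends on [2:c]
#7=b depends on [4:b]
sources: [0:a, 1:x]
N(rest) = Σ N(rest − s) over sources s of rest; N(one piece) = 1:
  size 1 → [5]=1  [6]=1  [7]=1
  size 2 → [2,6]=1  [3,5]=1  [4,7]=1  [5,6]=2  [5,7]=2  [6,7]=2
  size 3 → [0,3,5]=1  [2,5,6]=3  [2,6,7]=3  [3,5,6]=3  [3,5,7]=3  [4,5,7]=3  [4,6,7]=3  [5,6,7]=6
  size 4 → [0,3,5,6]=4  [0,3,5,7]=4  [2,3,5,6]=6  [2,4,6,7]=6  [2,5,6,7]=12  [3,4,5,7]=6  [3,5,6,7]=12  [4,5,6,7]=12
  size 5 → [0,2,3,5,6]=10  [0,3,4,5,7]=10  [0,3,5,6,7]=20  [1,2,4,6,7]=6  [2,3,5,6,7]=30  [2,4,5,6,7]=30  [3,4,5,6,7]=30
  size 6 → [0,2,3,5,6,7]=60  [0,3,4,5,6,7]=60  [1,2,4,5,6,7]=36  [2,3,4,5,6,7]=90
  first=0(a) contributes 126
  first=1(x) contributes 210
|[w]| = 336

336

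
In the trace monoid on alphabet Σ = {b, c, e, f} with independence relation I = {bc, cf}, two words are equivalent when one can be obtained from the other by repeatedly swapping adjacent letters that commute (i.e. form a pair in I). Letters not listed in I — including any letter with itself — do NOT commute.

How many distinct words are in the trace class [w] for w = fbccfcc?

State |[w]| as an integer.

35

0(f) covers ∅
1(b) covers 0:f
2(c) covers ∅
3(c) covers 2:c
4(f) covers 1:b
5(c) covers 3:c
6(c) covers 5:c
floor of heap: 0:f, 2:c
completions by unplaced set U, small U first (add the entries for U minus each lowest piece of U):
  |U|=1: {4}:1  {6}:1
  |U|=2: {1,4}:1  {4,6}:2  {5,6}:1
  |U|=3: {0,1,4}:1  {1,4,6}:3  {3,5,6}:1  {4,5,6}:3
  |U|=4: {0,1,4,6}:4  {1,4,5,6}:6  {2,3,5,6}:1  {3,4,5,6}:4
  |U|=5: {0,1,4,5,6}:10  {1,3,4,5,6}:10  {2,3,4,5,6}:5
  start at 0(f): 15
  start at 2(c): 20
sum over floor = 35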